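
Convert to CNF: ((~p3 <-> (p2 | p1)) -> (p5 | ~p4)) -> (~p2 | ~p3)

((~p3 <-> (p2 | p1)) -> (p5 | ~p4)) -> (~p2 | ~p3)
≡ ~((~p3 <-> (p2 | p1)) -> (p5 | ~p4)) | ~p2 | ~p3
≡ ~(~(~p3 <-> (p2 | p1)) | p5 | ~p4) | ~p2 | ~p3
≡ ~(~((~p3 -> (p2 | p1)) & ((p2 | p1) -> ~p3)) | p5 | ~p4) | ~p2 | ~p3
≡ ~(~((~~p3 | p2 | p1) & ((p2 | p1) -> ~p3)) | p5 | ~p4) | ~p2 | ~p3
≡ ~(~((~~p3 | p2 | p1) & (~(p2 | p1) | ~p3)) | p5 | ~p4) | ~p2 | ~p3
≡ (~~((~~p3 | p2 | p1) & (~(p2 | p1) | ~p3)) & ~p5 & ~~p4) | ~p2 | ~p3
≡ ((~~p3 | p2 | p1) & (~(p2 | p1) | ~p3) & ~p5 & ~~p4) | ~p2 | ~p3
≡ ((p3 | p2 | p1) & (~(p2 | p1) | ~p3) & ~p5 & ~~p4) | ~p2 | ~p3
≡ ((p3 | p2 | p1) & ((~p2 & ~p1) | ~p3) & ~p5 & ~~p4) | ~p2 | ~p3
≡ ((p3 | p2 | p1) & ((~p2 & ~p1) | ~p3) & ~p5 & p4) | ~p2 | ~p3
≡ (p3 | p2 | p1 | ~p2 | ~p3) & (~p2 | ~p3 | ~p2 | ~p3) & (~p1 | ~p3 | ~p2 | ~p3) & (~p5 | ~p2 | ~p3) & (p4 | ~p2 | ~p3)
≡ ~p2 | ~p3

~p2 | ~p3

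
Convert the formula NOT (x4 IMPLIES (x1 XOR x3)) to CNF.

x4 AND (NOT x1 OR x3) AND (NOT x3 OR x1)

NOT (x4 IMPLIES (x1 XOR x3))
≡ NOT (NOT x4 OR (x1 XOR x3))   (eliminate IMPLIES)
≡ NOT (NOT x4 OR ((x1 OR x3) AND NOT (x1 AND x3)))   (expand XOR)
≡ NOT NOT x4 AND NOT ((x1 OR x3) AND NOT (x1 AND x3))   (De Morgan)
≡ x4 AND NOT ((x1 OR x3) AND NOT (x1 AND x3))   (double negation)
≡ x4 AND (NOT (x1 OR x3) OR NOT NOT (x1 AND x3))   (De Morgan)
≡ x4 AND ((NOT x1 AND NOT x3) OR NOT NOT (x1 AND x3))   (De Morgan)
≡ x4 AND ((NOT x1 AND NOT x3) OR (x1 AND x3))   (double negation)
≡ x4 AND (NOT x1 OR x1) AND (NOT x1 OR x3) AND (NOT x3 OR x1) AND (NOT x3 OR x3)   (distribute OR over AND)
≡ x4 AND (NOT x1 OR x3) AND (NOT x3 OR x1)   (simplify)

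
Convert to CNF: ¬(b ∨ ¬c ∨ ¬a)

¬b ∧ c ∧ a

¬(b ∨ ¬c ∨ ¬a)
≡ ¬b ∧ ¬¬c ∧ ¬¬a   (De Morgan)
≡ ¬b ∧ c ∧ ¬¬a   (double negation)
≡ ¬b ∧ c ∧ a   (double negation)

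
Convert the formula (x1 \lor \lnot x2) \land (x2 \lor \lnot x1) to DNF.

(x1 \land x2) \lor (\lnot x2 \land \lnot x1)

(x1 \lor \lnot x2) \land (x2 \lor \lnot x1)
≡ (x1 \land x2) \lor (x1 \land \lnot x1) \lor (\lnot x2 \land x2) \lor (\lnot x2 \land \lnot x1)
≡ (x1 \land x2) \lor (\lnot x2 \land \lnot x1)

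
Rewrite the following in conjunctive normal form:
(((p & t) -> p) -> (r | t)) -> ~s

(((p & t) -> p) -> (r | t)) -> ~s
≡ ~(((p & t) -> p) -> (r | t)) | ~s   [eliminate ->]
≡ ~(~((p & t) -> p) | r | t) | ~s   [eliminate ->]
≡ ~(~(~(p & t) | p) | r | t) | ~s   [eliminate ->]
≡ (~~(~(p & t) | p) & ~r & ~t) | ~s   [De Morgan]
≡ ((~(p & t) | p) & ~r & ~t) | ~s   [double negation]
≡ ((~p | ~t | p) & ~r & ~t) | ~s   [De Morgan]
≡ (~p | ~t | p | ~s) & (~r | ~s) & (~t | ~s)   [distribute | over &]
≡ (~r | ~s) & (~t | ~s)   [simplify]

(~r | ~s) & (~t | ~s)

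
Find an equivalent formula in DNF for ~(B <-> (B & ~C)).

~(B <-> (B & ~C))
≡ ~((B -> (B & ~C)) & ((B & ~C) -> B))
≡ ~((~B | (B & ~C)) & ((B & ~C) -> B))
≡ ~((~B | (B & ~C)) & (~(B & ~C) | B))
≡ ~(~B | (B & ~C)) | ~(~(B & ~C) | B)
≡ (~~B & ~(B & ~C)) | ~(~(B & ~C) | B)
≡ (B & ~(B & ~C)) | ~(~(B & ~C) | B)
≡ (B & (~B | ~~C)) | ~(~(B & ~C) | B)
≡ (B & (~B | C)) | ~(~(B & ~C) | B)
≡ (B & (~B | C)) | (~~(B & ~C) & ~B)
≡ (B & (~B | C)) | (B & ~C & ~B)
≡ (B & ~B) | (B & C) | (B & ~C & ~B)
≡ B & C

B & C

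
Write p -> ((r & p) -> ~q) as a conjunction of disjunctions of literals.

p -> ((r & p) -> ~q)
≡ ~p | ((r & p) -> ~q)   [eliminate ->]
≡ ~p | ~(r & p) | ~q   [eliminate ->]
≡ ~p | ~r | ~p | ~q   [De Morgan]
≡ ~p | ~r | ~q   [simplify]

~p | ~r | ~q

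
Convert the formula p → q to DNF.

¬p ∨ q

p → q
≡ ¬p ∨ q   (eliminate →)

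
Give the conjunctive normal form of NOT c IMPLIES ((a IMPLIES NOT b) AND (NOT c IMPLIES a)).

NOT c IMPLIES ((a IMPLIES NOT b) AND (NOT c IMPLIES a))
= NOT NOT c OR ((a IMPLIES NOT b) AND (NOT c IMPLIES a))   — eliminate IMPLIES
= NOT NOT c OR ((NOT a OR NOT b) AND (NOT c IMPLIES a))   — eliminate IMPLIES
= NOT NOT c OR ((NOT a OR NOT b) AND (NOT NOT c OR a))   — eliminate IMPLIES
= c OR ((NOT a OR NOT b) AND (NOT NOT c OR a))   — double negation
= c OR ((NOT a OR NOT b) AND (c OR a))   — double negation
= (c OR NOT a OR NOT b) AND (c OR c OR a)   — distribute OR over AND
= (c OR NOT a OR NOT b) AND (c OR a)   — simplify

(c OR NOT a OR NOT b) AND (c OR a)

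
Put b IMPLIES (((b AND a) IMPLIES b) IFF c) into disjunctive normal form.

NOT b OR (c AND NOT a) OR (c AND b)

b IMPLIES (((b AND a) IMPLIES b) IFF c)
= NOT b OR (((b AND a) IMPLIES b) IFF c)   [eliminate IMPLIES]
= NOT b OR ((((b AND a) IMPLIES b) IMPLIES c) AND (c IMPLIES ((b AND a) IMPLIES b)))   [eliminate IFF]
= NOT b OR ((NOT ((b AND a) IMPLIES b) OR c) AND (c IMPLIES ((b AND a) IMPLIES b)))   [eliminate IMPLIES]
= NOT b OR ((NOT (NOT (b AND a) OR b) OR c) AND (c IMPLIES ((b AND a) IMPLIES b)))   [eliminate IMPLIES]
= NOT b OR ((NOT (NOT (b AND a) OR b) OR c) AND (NOT c OR ((b AND a) IMPLIES b)))   [eliminate IMPLIES]
= NOT b OR ((NOT (NOT (b AND a) OR b) OR c) AND (NOT c OR NOT (b AND a) OR b))   [eliminate IMPLIES]
= NOT b OR (((NOT NOT (b AND a) AND NOT b) OR c) AND (NOT c OR NOT (b AND a) OR b))   [De Morgan]
= NOT b OR (((b AND a AND NOT b) OR c) AND (NOT c OR NOT (b AND a) OR b))   [double negation]
= NOT b OR (((b AND a AND NOT b) OR c) AND (NOT c OR NOT b OR NOT a OR b))   [De Morgan]
= NOT b OR (b AND a AND NOT b AND NOT c) OR (b AND a AND NOT b AND NOT b) OR (b AND a AND NOT b AND NOT a) OR (b AND a AND NOT b AND b) OR (c AND NOT c) OR (c AND NOT b) OR (c AND NOT a) OR (c AND b)   [distribute AND over OR]
= NOT b OR (c AND NOT a) OR (c AND b)   [simplify]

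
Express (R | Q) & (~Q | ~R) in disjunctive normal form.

(R | Q) & (~Q | ~R)
= (R & ~Q) | (R & ~R) | (Q & ~Q) | (Q & ~R)
= (R & ~Q) | (Q & ~R)

(R & ~Q) | (Q & ~R)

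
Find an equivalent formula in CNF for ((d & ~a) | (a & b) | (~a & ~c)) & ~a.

(d | a | ~c) & (d | b | ~c) & ~a

((d & ~a) | (a & b) | (~a & ~c)) & ~a
⇔ (d | a | ~a) & (d | a | ~c) & (d | b | ~a) & (d | b | ~c) & (~a | a | ~a) & (~a | a | ~c) & (~a | b | ~a) & (~a | b | ~c) & ~a
⇔ (d | a | ~c) & (d | b | ~c) & ~a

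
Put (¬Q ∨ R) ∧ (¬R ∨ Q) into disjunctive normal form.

(¬Q ∧ ¬R) ∨ (R ∧ Q)

(¬Q ∨ R) ∧ (¬R ∨ Q)
≡ (¬Q ∧ ¬R) ∨ (¬Q ∧ Q) ∨ (R ∧ ¬R) ∨ (R ∧ Q)   — distribute ∧ over ∨
≡ (¬Q ∧ ¬R) ∨ (R ∧ Q)   — simplify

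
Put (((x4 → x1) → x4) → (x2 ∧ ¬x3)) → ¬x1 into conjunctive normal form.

(((x4 → x1) → x4) → (x2 ∧ ¬x3)) → ¬x1
≡ ¬(((x4 → x1) → x4) → (x2 ∧ ¬x3)) ∨ ¬x1   [eliminate →]
≡ ¬(¬((x4 → x1) → x4) ∨ (x2 ∧ ¬x3)) ∨ ¬x1   [eliminate →]
≡ ¬(¬(¬(x4 → x1) ∨ x4) ∨ (x2 ∧ ¬x3)) ∨ ¬x1   [eliminate →]
≡ ¬(¬(¬(¬x4 ∨ x1) ∨ x4) ∨ (x2 ∧ ¬x3)) ∨ ¬x1   [eliminate →]
≡ (¬¬(¬(¬x4 ∨ x1) ∨ x4) ∧ ¬(x2 ∧ ¬x3)) ∨ ¬x1   [De Morgan]
≡ ((¬(¬x4 ∨ x1) ∨ x4) ∧ ¬(x2 ∧ ¬x3)) ∨ ¬x1   [double negation]
≡ (((¬¬x4 ∧ ¬x1) ∨ x4) ∧ ¬(x2 ∧ ¬x3)) ∨ ¬x1   [De Morgan]
≡ (((x4 ∧ ¬x1) ∨ x4) ∧ ¬(x2 ∧ ¬x3)) ∨ ¬x1   [double negation]
≡ (((x4 ∧ ¬x1) ∨ x4) ∧ (¬x2 ∨ ¬¬x3)) ∨ ¬x1   [De Morgan]
≡ (((x4 ∧ ¬x1) ∨ x4) ∧ (¬x2 ∨ x3)) ∨ ¬x1   [double negation]
≡ (x4 ∨ x4 ∨ ¬x1) ∧ (¬x1 ∨ x4 ∨ ¬x1) ∧ (¬x2 ∨ x3 ∨ ¬x1)   [distribute ∨ over ∧]
≡ (x4 ∨ ¬x1) ∧ (¬x2 ∨ x3 ∨ ¬x1)   [simplify]

(x4 ∨ ¬x1) ∧ (¬x2 ∨ x3 ∨ ¬x1)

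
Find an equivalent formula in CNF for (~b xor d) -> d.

b | d

(~b xor d) -> d
⇔ ~(~b xor d) | d   [eliminate ->]
⇔ ~((~b | d) & ~(~b & d)) | d   [expand xor]
⇔ ~(~b | d) | ~~(~b & d) | d   [De Morgan]
⇔ (~~b & ~d) | ~~(~b & d) | d   [De Morgan]
⇔ (b & ~d) | ~~(~b & d) | d   [double negation]
⇔ (b & ~d) | (~b & d) | d   [double negation]
⇔ (b | ~b | d) & (b | d | d) & (~d | ~b | d) & (~d | d | d)   [distribute | over &]
⇔ b | d   [simplify]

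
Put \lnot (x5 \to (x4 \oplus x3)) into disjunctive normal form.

\lnot (x5 \to (x4 \oplus x3))
≡ \lnot (\lnot x5 \lor (x4 \oplus x3))   [eliminate \to]
≡ \lnot (\lnot x5 \lor (x4 \land \lnot x3) \lor (\lnot x4 \land x3))   [expand \oplus]
≡ \lnot \lnot x5 \land \lnot (x4 \land \lnot x3) \land \lnot (\lnot x4 \land x3)   [De Morgan]
≡ x5 \land \lnot (x4 \land \lnot x3) \land \lnot (\lnot x4 \land x3)   [double negation]
≡ x5 \land (\lnot x4 \lor \lnot \lnot x3) \land \lnot (\lnot x4 \land x3)   [De Morgan]
≡ x5 \land (\lnot x4 \lor x3) \land \lnot (\lnot x4 \land x3)   [double negation]
≡ x5 \land (\lnot x4 \lor x3) \land (\lnot \lnot x4 \lor \lnot x3)   [De Morgan]
≡ x5 \land (\lnot x4 \lor x3) \land (x4 \lor \lnot x3)   [double negation]
≡ (x5 \land \lnot x4 \land x4) \lor (x5 \land \lnot x4 \land \lnot x3) \lor (x5 \land x3 \land x4) \lor (x5 \land x3 \land \lnot x3)   [distribute \land over \lor]
≡ (x5 \land \lnot x4 \land \lnot x3) \lor (x5 \land x3 \land x4)   [simplify]

(x5 \land \lnot x4 \land \lnot x3) \lor (x5 \land x3 \land x4)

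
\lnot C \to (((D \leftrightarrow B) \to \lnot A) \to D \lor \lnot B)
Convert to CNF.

\lnot C \to (((D \leftrightarrow B) \to \lnot A) \to D \lor \lnot B)
≡ \lnot \lnot C \lor (((D \leftrightarrow B) \to \lnot A) \to D \lor \lnot B)
≡ \lnot \lnot C \lor \lnot ((D \leftrightarrow B) \to \lnot A) \lor D \lor \lnot B
≡ \lnot \lnot C \lor \lnot (\lnot (D \leftrightarrow B) \lor \lnot A) \lor D \lor \lnot B
≡ \lnot \lnot C \lor \lnot (\lnot ((D \to B) \land (B \to D)) \lor \lnot A) \lor D \lor \lnot B
≡ \lnot \lnot C \lor \lnot (\lnot ((\lnot D \lor B) \land (B \to D)) \lor \lnot A) \lor D \lor \lnot B
≡ \lnot \lnot C \lor \lnot (\lnot ((\lnot D \lor B) \land (\lnot B \lor D)) \lor \lnot A) \lor D \lor \lnot B
≡ C \lor \lnot (\lnot ((\lnot D \lor B) \land (\lnot B \lor D)) \lor \lnot A) \lor D \lor \lnot B
≡ C \lor \lnot \lnot ((\lnot D \lor B) \land (\lnot B \lor D)) \land \lnot \lnot A \lor D \lor \lnot B
≡ C \lor (\lnot D \lor B) \land (\lnot B \lor D) \land \lnot \lnot A \lor D \lor \lnot B
≡ C \lor (\lnot D \lor B) \land (\lnot B \lor D) \land A \lor D \lor \lnot B
≡ (C \lor \lnot D \lor B \lor D \lor \lnot B) \land (C \lor \lnot B \lor D \lor D \lor \lnot B) \land (C \lor A \lor D \lor \lnot B)
≡ C \lor \lnot B \lor D

C \lor \lnot B \lor D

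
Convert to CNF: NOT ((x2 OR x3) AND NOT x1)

NOT ((x2 OR x3) AND NOT x1)
⇔ NOT (x2 OR x3) OR NOT NOT x1   [De Morgan]
⇔ (NOT x2 AND NOT x3) OR NOT NOT x1   [De Morgan]
⇔ (NOT x2 AND NOT x3) OR x1   [double negation]
⇔ (NOT x2 OR x1) AND (NOT x3 OR x1)   [distribute OR over AND]

(NOT x2 OR x1) AND (NOT x3 OR x1)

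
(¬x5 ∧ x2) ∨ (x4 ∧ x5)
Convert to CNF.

(¬x5 ∧ x2) ∨ (x4 ∧ x5)
= (¬x5 ∨ x4) ∧ (¬x5 ∨ x5) ∧ (x2 ∨ x4) ∧ (x2 ∨ x5)   — distribute ∨ over ∧
= (¬x5 ∨ x4) ∧ (x2 ∨ x4) ∧ (x2 ∨ x5)   — simplify

(¬x5 ∨ x4) ∧ (x2 ∨ x4) ∧ (x2 ∨ x5)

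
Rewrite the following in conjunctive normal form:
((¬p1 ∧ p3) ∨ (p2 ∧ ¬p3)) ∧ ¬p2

((¬p1 ∧ p3) ∨ (p2 ∧ ¬p3)) ∧ ¬p2
≡ (¬p1 ∨ p2) ∧ (¬p1 ∨ ¬p3) ∧ (p3 ∨ p2) ∧ (p3 ∨ ¬p3) ∧ ¬p2   [distribute ∨ over ∧]
≡ (¬p1 ∨ p2) ∧ (¬p1 ∨ ¬p3) ∧ (p3 ∨ p2) ∧ ¬p2   [simplify]

(¬p1 ∨ p2) ∧ (¬p1 ∨ ¬p3) ∧ (p3 ∨ p2) ∧ ¬p2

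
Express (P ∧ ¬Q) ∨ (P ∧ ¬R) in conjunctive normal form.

(P ∧ ¬Q) ∨ (P ∧ ¬R)
⇔ (P ∨ P) ∧ (P ∨ ¬R) ∧ (¬Q ∨ P) ∧ (¬Q ∨ ¬R)   [distribute ∨ over ∧]
⇔ P ∧ (¬Q ∨ ¬R)   [simplify]

P ∧ (¬Q ∨ ¬R)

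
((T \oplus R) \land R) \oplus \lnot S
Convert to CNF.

(\lnot T \lor \lnot R \lor \lnot S) \land (R \lor \lnot S) \land (\lnot R \lor T \lor S)

((T \oplus R) \land R) \oplus \lnot S
⇔ (((T \oplus R) \land R) \lor \lnot S) \land \lnot ((T \oplus R) \land R \land \lnot S)   [expand \oplus]
⇔ (((T \lor R) \land \lnot (T \land R) \land R) \lor \lnot S) \land \lnot ((T \oplus R) \land R \land \lnot S)   [expand \oplus]
⇔ (((T \lor R) \land \lnot (T \land R) \land R) \lor \lnot S) \land \lnot ((T \lor R) \land \lnot (T \land R) \land R \land \lnot S)   [expand \oplus]
⇔ (((T \lor R) \land (\lnot T \lor \lnot R) \land R) \lor \lnot S) \land \lnot ((T \lor R) \land \lnot (T \land R) \land R \land \lnot S)   [De Morgan]
⇔ (((T \lor R) \land (\lnot T \lor \lnot R) \land R) \lor \lnot S) \land (\lnot (T \lor R) \lor \lnot \lnot (T \land R) \lor \lnot R \lor \lnot \lnot S)   [De Morgan]
⇔ (((T \lor R) \land (\lnot T \lor \lnot R) \land R) \lor \lnot S) \land ((\lnot T \land \lnot R) \lor \lnot \lnot (T \land R) \lor \lnot R \lor \lnot \lnot S)   [De Morgan]
⇔ (((T \lor R) \land (\lnot T \lor \lnot R) \land R) \lor \lnot S) \land ((\lnot T \land \lnot R) \lor (T \land R) \lor \lnot R \lor \lnot \lnot S)   [double negation]
⇔ (((T \lor R) \land (\lnot T \lor \lnot R) \land R) \lor \lnot S) \land ((\lnot T \land \lnot R) \lor (T \land R) \lor \lnot R \lor S)   [double negation]
⇔ (T \lor R \lor \lnot S) \land (\lnot T \lor \lnot R \lor \lnot S) \land (R \lor \lnot S) \land (\lnot T \lor T \lor \lnot R \lor S) \land (\lnot T \lor R \lor \lnot R \lor S) \land (\lnot R \lor T \lor \lnot R \lor S) \land (\lnot R \lor R \lor \lnot R \lor S)   [distribute \lor over \land]
⇔ (\lnot T \lor \lnot R \lor \lnot S) \land (R \lor \lnot S) \land (\lnot R \lor T \lor S)   [simplify]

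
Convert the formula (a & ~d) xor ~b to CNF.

(a & ~d) xor ~b
≡ ((a & ~d) | ~b) & ~(a & ~d & ~b)   [expand xor]
≡ ((a & ~d) | ~b) & (~a | ~~d | ~~b)   [De Morgan]
≡ ((a & ~d) | ~b) & (~a | d | ~~b)   [double negation]
≡ ((a & ~d) | ~b) & (~a | d | b)   [double negation]
≡ (a | ~b) & (~d | ~b) & (~a | d | b)   [distribute | over &]

(a | ~b) & (~d | ~b) & (~a | d | b)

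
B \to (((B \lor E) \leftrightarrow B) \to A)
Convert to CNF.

B \to (((B \lor E) \leftrightarrow B) \to A)
≡ \lnot B \lor (((B \lor E) \leftrightarrow B) \to A)   (eliminate \to)
≡ \lnot B \lor \lnot ((B \lor E) \leftrightarrow B) \lor A   (eliminate \to)
≡ \lnot B \lor \lnot (((B \lor E) \to B) \land (B \to (B \lor E))) \lor A   (eliminate \leftrightarrow)
≡ \lnot B \lor \lnot ((\lnot (B \lor E) \lor B) \land (B \to (B \lor E))) \lor A   (eliminate \to)
≡ \lnot B \lor \lnot ((\lnot (B \lor E) \lor B) \land (\lnot B \lor B \lor E)) \lor A   (eliminate \to)
≡ \lnot B \lor \lnot (\lnot (B \lor E) \lor B) \lor \lnot (\lnot B \lor B \lor E) \lor A   (De Morgan)
≡ \lnot B \lor (\lnot \lnot (B \lor E) \land \lnot B) \lor \lnot (\lnot B \lor B \lor E) \lor A   (De Morgan)
≡ \lnot B \lor ((B \lor E) \land \lnot B) \lor \lnot (\lnot B \lor B \lor E) \lor A   (double negation)
≡ \lnot B \lor ((B \lor E) \land \lnot B) \lor (\lnot \lnot B \land \lnot B \land \lnot E) \lor A   (De Morgan)
≡ \lnot B \lor ((B \lor E) \land \lnot B) \lor (B \land \lnot B \land \lnot E) \lor A   (double negation)
≡ (\lnot B \lor B \lor E \lor B \lor A) \land (\lnot B \lor B \lor E \lor \lnot B \lor A) \land (\lnot B \lor B \lor E \lor \lnot E \lor A) \land (\lnot B \lor \lnot B \lor B \lor A) \land (\lnot B \lor \lnot B \lor \lnot B \lor A) \land (\lnot B \lor \lnot B \lor \lnot E \lor A)   (distribute \lor over \land)
≡ \lnot B \lor A   (simplify)

\lnot B \lor A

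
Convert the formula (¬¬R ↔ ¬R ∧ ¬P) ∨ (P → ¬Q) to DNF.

¬R ∧ P ∨ ¬P ∨ ¬Q

(¬¬R ↔ ¬R ∧ ¬P) ∨ (P → ¬Q)
⇔ (¬¬R → ¬R ∧ ¬P) ∧ (¬R ∧ ¬P → ¬¬R) ∨ (P → ¬Q)   [eliminate ↔]
⇔ (¬¬¬R ∨ ¬R ∧ ¬P) ∧ (¬R ∧ ¬P → ¬¬R) ∨ (P → ¬Q)   [eliminate →]
⇔ (¬¬¬R ∨ ¬R ∧ ¬P) ∧ (¬(¬R ∧ ¬P) ∨ ¬¬R) ∨ (P → ¬Q)   [eliminate →]
⇔ (¬¬¬R ∨ ¬R ∧ ¬P) ∧ (¬(¬R ∧ ¬P) ∨ ¬¬R) ∨ ¬P ∨ ¬Q   [eliminate →]
⇔ (¬R ∨ ¬R ∧ ¬P) ∧ (¬(¬R ∧ ¬P) ∨ ¬¬R) ∨ ¬P ∨ ¬Q   [double negation]
⇔ (¬R ∨ ¬R ∧ ¬P) ∧ (¬¬R ∨ ¬¬P ∨ ¬¬R) ∨ ¬P ∨ ¬Q   [De Morgan]
⇔ (¬R ∨ ¬R ∧ ¬P) ∧ (R ∨ ¬¬P ∨ ¬¬R) ∨ ¬P ∨ ¬Q   [double negation]
⇔ (¬R ∨ ¬R ∧ ¬P) ∧ (R ∨ P ∨ ¬¬R) ∨ ¬P ∨ ¬Q   [double negation]
⇔ (¬R ∨ ¬R ∧ ¬P) ∧ (R ∨ P ∨ R) ∨ ¬P ∨ ¬Q   [double negation]
⇔ ¬R ∧ R ∨ ¬R ∧ P ∨ ¬R ∧ R ∨ ¬R ∧ ¬P ∧ R ∨ ¬R ∧ ¬P ∧ P ∨ ¬R ∧ ¬P ∧ R ∨ ¬P ∨ ¬Q   [distribute ∧ over ∨]
⇔ ¬R ∧ P ∨ ¬P ∨ ¬Q   [simplify]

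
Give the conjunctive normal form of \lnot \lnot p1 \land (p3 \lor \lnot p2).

\lnot \lnot p1 \land (p3 \lor \lnot p2)
= p1 \land (p3 \lor \lnot p2)

p1 \land (p3 \lor \lnot p2)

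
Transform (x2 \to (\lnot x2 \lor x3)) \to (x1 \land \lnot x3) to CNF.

(x2 \lor x1) \land \lnot x3

(x2 \to (\lnot x2 \lor x3)) \to (x1 \land \lnot x3)
⇔ \lnot (x2 \to (\lnot x2 \lor x3)) \lor (x1 \land \lnot x3)   (eliminate \to)
⇔ \lnot (\lnot x2 \lor \lnot x2 \lor x3) \lor (x1 \land \lnot x3)   (eliminate \to)
⇔ (\lnot \lnot x2 \land \lnot \lnot x2 \land \lnot x3) \lor (x1 \land \lnot x3)   (De Morgan)
⇔ (x2 \land \lnot \lnot x2 \land \lnot x3) \lor (x1 \land \lnot x3)   (double negation)
⇔ (x2 \land x2 \land \lnot x3) \lor (x1 \land \lnot x3)   (double negation)
⇔ (x2 \lor x1) \land (x2 \lor \lnot x3) \land (x2 \lor x1) \land (x2 \lor \lnot x3) \land (\lnot x3 \lor x1) \land (\lnot x3 \lor \lnot x3)   (distribute \lor over \land)
⇔ (x2 \lor x1) \land \lnot x3   (simplify)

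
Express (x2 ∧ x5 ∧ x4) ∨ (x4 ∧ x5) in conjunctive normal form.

x5 ∧ x4

(x2 ∧ x5 ∧ x4) ∨ (x4 ∧ x5)
≡ (x2 ∨ x4) ∧ (x2 ∨ x5) ∧ (x5 ∨ x4) ∧ (x5 ∨ x5) ∧ (x4 ∨ x4) ∧ (x4 ∨ x5)
≡ x5 ∧ x4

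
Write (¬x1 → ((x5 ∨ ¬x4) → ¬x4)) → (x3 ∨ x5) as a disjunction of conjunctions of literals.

(¬x1 → ((x5 ∨ ¬x4) → ¬x4)) → (x3 ∨ x5)
≡ ¬(¬x1 → ((x5 ∨ ¬x4) → ¬x4)) ∨ x3 ∨ x5   [eliminate →]
≡ ¬(¬¬x1 ∨ ((x5 ∨ ¬x4) → ¬x4)) ∨ x3 ∨ x5   [eliminate →]
≡ ¬(¬¬x1 ∨ ¬(x5 ∨ ¬x4) ∨ ¬x4) ∨ x3 ∨ x5   [eliminate →]
≡ (¬¬¬x1 ∧ ¬¬(x5 ∨ ¬x4) ∧ ¬¬x4) ∨ x3 ∨ x5   [De Morgan]
≡ (¬x1 ∧ ¬¬(x5 ∨ ¬x4) ∧ ¬¬x4) ∨ x3 ∨ x5   [double negation]
≡ (¬x1 ∧ (x5 ∨ ¬x4) ∧ ¬¬x4) ∨ x3 ∨ x5   [double negation]
≡ (¬x1 ∧ (x5 ∨ ¬x4) ∧ x4) ∨ x3 ∨ x5   [double negation]
≡ (¬x1 ∧ x5 ∧ x4) ∨ (¬x1 ∧ ¬x4 ∧ x4) ∨ x3 ∨ x5   [distribute ∧ over ∨]
≡ x3 ∨ x5   [simplify]

x3 ∨ x5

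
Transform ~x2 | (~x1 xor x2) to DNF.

~x2 | (~x1 xor x2)
≡ ~x2 | (~x1 & ~x2) | (~~x1 & x2)   (expand xor)
≡ ~x2 | (~x1 & ~x2) | (x1 & x2)   (double negation)
≡ ~x2 | (x1 & x2)   (simplify)

~x2 | (x1 & x2)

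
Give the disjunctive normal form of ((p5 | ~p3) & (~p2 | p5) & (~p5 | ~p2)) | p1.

(p5 & ~p2) | (~p3 & ~p2) | p1

((p5 | ~p3) & (~p2 | p5) & (~p5 | ~p2)) | p1
≡ (p5 & ~p2 & ~p5) | (p5 & ~p2 & ~p2) | (p5 & p5 & ~p5) | (p5 & p5 & ~p2) | (~p3 & ~p2 & ~p5) | (~p3 & ~p2 & ~p2) | (~p3 & p5 & ~p5) | (~p3 & p5 & ~p2) | p1   (distribute & over |)
≡ (p5 & ~p2) | (~p3 & ~p2) | p1   (simplify)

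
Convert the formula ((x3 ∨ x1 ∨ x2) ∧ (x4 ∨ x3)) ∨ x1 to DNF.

((x3 ∨ x1 ∨ x2) ∧ (x4 ∨ x3)) ∨ x1
= (x3 ∧ x4) ∨ (x3 ∧ x3) ∨ (x1 ∧ x4) ∨ (x1 ∧ x3) ∨ (x2 ∧ x4) ∨ (x2 ∧ x3) ∨ x1   [distribute ∧ over ∨]
= x3 ∨ (x2 ∧ x4) ∨ x1   [simplify]

x3 ∨ (x2 ∧ x4) ∨ x1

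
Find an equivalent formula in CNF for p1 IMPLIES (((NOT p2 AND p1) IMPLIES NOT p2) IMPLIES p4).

p1 IMPLIES (((NOT p2 AND p1) IMPLIES NOT p2) IMPLIES p4)
≡ NOT p1 OR (((NOT p2 AND p1) IMPLIES NOT p2) IMPLIES p4)   — eliminate IMPLIES
≡ NOT p1 OR NOT ((NOT p2 AND p1) IMPLIES NOT p2) OR p4   — eliminate IMPLIES
≡ NOT p1 OR NOT (NOT (NOT p2 AND p1) OR NOT p2) OR p4   — eliminate IMPLIES
≡ NOT p1 OR (NOT NOT (NOT p2 AND p1) AND NOT NOT p2) OR p4   — De Morgan
≡ NOT p1 OR (NOT p2 AND p1 AND NOT NOT p2) OR p4   — double negation
≡ NOT p1 OR (NOT p2 AND p1 AND p2) OR p4   — double negation
≡ (NOT p1 OR NOT p2 OR p4) AND (NOT p1 OR p1 OR p4) AND (NOT p1 OR p2 OR p4)   — distribute OR over AND
≡ (NOT p1 OR NOT p2 OR p4) AND (NOT p1 OR p2 OR p4)   — simplify

(NOT p1 OR NOT p2 OR p4) AND (NOT p1 OR p2 OR p4)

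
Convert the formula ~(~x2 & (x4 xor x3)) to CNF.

(x2 | ~x4 | x3) & (x2 | ~x3 | x4)

~(~x2 & (x4 xor x3))
= ~(~x2 & (x4 | x3) & ~(x4 & x3))   [expand xor]
= ~~x2 | ~(x4 | x3) | ~~(x4 & x3)   [De Morgan]
= x2 | ~(x4 | x3) | ~~(x4 & x3)   [double negation]
= x2 | (~x4 & ~x3) | ~~(x4 & x3)   [De Morgan]
= x2 | (~x4 & ~x3) | (x4 & x3)   [double negation]
= (x2 | ~x4 | x4) & (x2 | ~x4 | x3) & (x2 | ~x3 | x4) & (x2 | ~x3 | x3)   [distribute | over &]
= (x2 | ~x4 | x3) & (x2 | ~x3 | x4)   [simplify]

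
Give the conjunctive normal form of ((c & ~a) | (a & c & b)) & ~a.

c & ~a

((c & ~a) | (a & c & b)) & ~a
= (c | a) & (c | c) & (c | b) & (~a | a) & (~a | c) & (~a | b) & ~a   [distribute | over &]
= c & ~a   [simplify]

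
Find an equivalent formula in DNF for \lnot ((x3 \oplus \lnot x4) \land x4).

\lnot ((x3 \oplus \lnot x4) \land x4)
≡ \lnot (((x3 \land \lnot \lnot x4) \lor (\lnot x3 \land \lnot x4)) \land x4)   [expand \oplus]
≡ \lnot ((x3 \land \lnot \lnot x4) \lor (\lnot x3 \land \lnot x4)) \lor \lnot x4   [De Morgan]
≡ (\lnot (x3 \land \lnot \lnot x4) \land \lnot (\lnot x3 \land \lnot x4)) \lor \lnot x4   [De Morgan]
≡ ((\lnot x3 \lor \lnot \lnot \lnot x4) \land \lnot (\lnot x3 \land \lnot x4)) \lor \lnot x4   [De Morgan]
≡ ((\lnot x3 \lor \lnot x4) \land \lnot (\lnot x3 \land \lnot x4)) \lor \lnot x4   [double negation]
≡ ((\lnot x3 \lor \lnot x4) \land (\lnot \lnot x3 \lor \lnot \lnot x4)) \lor \lnot x4   [De Morgan]
≡ ((\lnot x3 \lor \lnot x4) \land (x3 \lor \lnot \lnot x4)) \lor \lnot x4   [double negation]
≡ ((\lnot x3 \lor \lnot x4) \land (x3 \lor x4)) \lor \lnot x4   [double negation]
≡ (\lnot x3 \land x3) \lor (\lnot x3 \land x4) \lor (\lnot x4 \land x3) \lor (\lnot x4 \land x4) \lor \lnot x4   [distribute \land over \lor]
≡ (\lnot x3 \land x4) \lor \lnot x4   [simplify]

(\lnot x3 \land x4) \lor \lnot x4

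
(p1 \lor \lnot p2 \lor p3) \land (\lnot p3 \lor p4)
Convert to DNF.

(p1 \land \lnot p3) \lor (p1 \land p4) \lor (\lnot p2 \land \lnot p3) \lor (\lnot p2 \land p4) \lor (p3 \land p4)

(p1 \lor \lnot p2 \lor p3) \land (\lnot p3 \lor p4)
⇔ (p1 \land \lnot p3) \lor (p1 \land p4) \lor (\lnot p2 \land \lnot p3) \lor (\lnot p2 \land p4) \lor (p3 \land \lnot p3) \lor (p3 \land p4)   — distribute \land over \lor
⇔ (p1 \land \lnot p3) \lor (p1 \land p4) \lor (\lnot p2 \land \lnot p3) \lor (\lnot p2 \land p4) \lor (p3 \land p4)   — simplify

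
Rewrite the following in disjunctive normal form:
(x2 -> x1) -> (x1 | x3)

(x2 & ~x1) | x1 | x3

(x2 -> x1) -> (x1 | x3)
≡ ~(x2 -> x1) | x1 | x3   — eliminate ->
≡ ~(~x2 | x1) | x1 | x3   — eliminate ->
≡ (~~x2 & ~x1) | x1 | x3   — De Morgan
≡ (x2 & ~x1) | x1 | x3   — double negation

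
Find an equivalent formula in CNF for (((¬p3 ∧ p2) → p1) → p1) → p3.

(((¬p3 ∧ p2) → p1) → p1) → p3
= ¬(((¬p3 ∧ p2) → p1) → p1) ∨ p3   [eliminate →]
= ¬(¬((¬p3 ∧ p2) → p1) ∨ p1) ∨ p3   [eliminate →]
= ¬(¬(¬(¬p3 ∧ p2) ∨ p1) ∨ p1) ∨ p3   [eliminate →]
= (¬¬(¬(¬p3 ∧ p2) ∨ p1) ∧ ¬p1) ∨ p3   [De Morgan]
= ((¬(¬p3 ∧ p2) ∨ p1) ∧ ¬p1) ∨ p3   [double negation]
= ((¬¬p3 ∨ ¬p2 ∨ p1) ∧ ¬p1) ∨ p3   [De Morgan]
= ((p3 ∨ ¬p2 ∨ p1) ∧ ¬p1) ∨ p3   [double negation]
= (p3 ∨ ¬p2 ∨ p1 ∨ p3) ∧ (¬p1 ∨ p3)   [distribute ∨ over ∧]
= (p3 ∨ ¬p2 ∨ p1) ∧ (¬p1 ∨ p3)   [simplify]

(p3 ∨ ¬p2 ∨ p1) ∧ (¬p1 ∨ p3)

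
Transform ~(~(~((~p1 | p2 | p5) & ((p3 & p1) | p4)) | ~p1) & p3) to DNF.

~(~(~((~p1 | p2 | p5) & ((p3 & p1) | p4)) | ~p1) & p3)
≡ ~~(~((~p1 | p2 | p5) & ((p3 & p1) | p4)) | ~p1) | ~p3   — De Morgan
≡ ~((~p1 | p2 | p5) & ((p3 & p1) | p4)) | ~p1 | ~p3   — double negation
≡ ~(~p1 | p2 | p5) | ~((p3 & p1) | p4) | ~p1 | ~p3   — De Morgan
≡ (~~p1 & ~p2 & ~p5) | ~((p3 & p1) | p4) | ~p1 | ~p3   — De Morgan
≡ (p1 & ~p2 & ~p5) | ~((p3 & p1) | p4) | ~p1 | ~p3   — double negation
≡ (p1 & ~p2 & ~p5) | (~(p3 & p1) & ~p4) | ~p1 | ~p3   — De Morgan
≡ (p1 & ~p2 & ~p5) | ((~p3 | ~p1) & ~p4) | ~p1 | ~p3   — De Morgan
≡ (p1 & ~p2 & ~p5) | (~p3 & ~p4) | (~p1 & ~p4) | ~p1 | ~p3   — distribute & over |
≡ (p1 & ~p2 & ~p5) | ~p1 | ~p3   — simplify

(p1 & ~p2 & ~p5) | ~p1 | ~p3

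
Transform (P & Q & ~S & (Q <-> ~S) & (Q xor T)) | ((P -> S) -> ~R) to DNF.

(P & ~S) | ~R

(P & Q & ~S & (Q <-> ~S) & (Q xor T)) | ((P -> S) -> ~R)
⇔ (P & Q & ~S & (Q -> ~S) & (~S -> Q) & (Q xor T)) | ((P -> S) -> ~R)   [eliminate <->]
⇔ (P & Q & ~S & (~Q | ~S) & (~S -> Q) & (Q xor T)) | ((P -> S) -> ~R)   [eliminate ->]
⇔ (P & Q & ~S & (~Q | ~S) & (~~S | Q) & (Q xor T)) | ((P -> S) -> ~R)   [eliminate ->]
⇔ (P & Q & ~S & (~Q | ~S) & (~~S | Q) & ((Q & ~T) | (~Q & T))) | ((P -> S) -> ~R)   [expand xor]
⇔ (P & Q & ~S & (~Q | ~S) & (~~S | Q) & ((Q & ~T) | (~Q & T))) | ~(P -> S) | ~R   [eliminate ->]
⇔ (P & Q & ~S & (~Q | ~S) & (~~S | Q) & ((Q & ~T) | (~Q & T))) | ~(~P | S) | ~R   [eliminate ->]
⇔ (P & Q & ~S & (~Q | ~S) & (S | Q) & ((Q & ~T) | (~Q & T))) | ~(~P | S) | ~R   [double negation]
⇔ (P & Q & ~S & (~Q | ~S) & (S | Q) & ((Q & ~T) | (~Q & T))) | (~~P & ~S) | ~R   [De Morgan]
⇔ (P & Q & ~S & (~Q | ~S) & (S | Q) & ((Q & ~T) | (~Q & T))) | (P & ~S) | ~R   [double negation]
⇔ (P & Q & ~S & ~Q & S & Q & ~T) | (P & Q & ~S & ~Q & S & ~Q & T) | (P & Q & ~S & ~Q & Q & Q & ~T) | (P & Q & ~S & ~Q & Q & ~Q & T) | (P & Q & ~S & ~S & S & Q & ~T) | (P & Q & ~S & ~S & S & ~Q & T) | (P & Q & ~S & ~S & Q & Q & ~T) | (P & Q & ~S & ~S & Q & ~Q & T) | (P & ~S) | ~R   [distribute & over |]
⇔ (P & ~S) | ~R   [simplify]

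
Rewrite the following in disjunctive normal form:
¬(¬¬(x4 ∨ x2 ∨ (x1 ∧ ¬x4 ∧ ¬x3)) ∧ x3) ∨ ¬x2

¬x3 ∨ ¬x2

¬(¬¬(x4 ∨ x2 ∨ (x1 ∧ ¬x4 ∧ ¬x3)) ∧ x3) ∨ ¬x2
⇔ ¬¬¬(x4 ∨ x2 ∨ (x1 ∧ ¬x4 ∧ ¬x3)) ∨ ¬x3 ∨ ¬x2   (De Morgan)
⇔ ¬(x4 ∨ x2 ∨ (x1 ∧ ¬x4 ∧ ¬x3)) ∨ ¬x3 ∨ ¬x2   (double negation)
⇔ (¬x4 ∧ ¬x2 ∧ ¬(x1 ∧ ¬x4 ∧ ¬x3)) ∨ ¬x3 ∨ ¬x2   (De Morgan)
⇔ (¬x4 ∧ ¬x2 ∧ (¬x1 ∨ ¬¬x4 ∨ ¬¬x3)) ∨ ¬x3 ∨ ¬x2   (De Morgan)
⇔ (¬x4 ∧ ¬x2 ∧ (¬x1 ∨ x4 ∨ ¬¬x3)) ∨ ¬x3 ∨ ¬x2   (double negation)
⇔ (¬x4 ∧ ¬x2 ∧ (¬x1 ∨ x4 ∨ x3)) ∨ ¬x3 ∨ ¬x2   (double negation)
⇔ (¬x4 ∧ ¬x2 ∧ ¬x1) ∨ (¬x4 ∧ ¬x2 ∧ x4) ∨ (¬x4 ∧ ¬x2 ∧ x3) ∨ ¬x3 ∨ ¬x2   (distribute ∧ over ∨)
⇔ ¬x3 ∨ ¬x2   (simplify)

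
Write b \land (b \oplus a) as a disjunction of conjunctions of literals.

b \land \lnot a

b \land (b \oplus a)
⇔ b \land (b \land \lnot a \lor \lnot b \land a)   [expand \oplus]
⇔ b \land b \land \lnot a \lor b \land \lnot b \land a   [distribute \land over \lor]
⇔ b \land \lnot a   [simplify]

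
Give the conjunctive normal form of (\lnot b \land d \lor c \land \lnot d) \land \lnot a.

(\lnot b \lor c) \land (\lnot b \lor \lnot d) \land (d \lor c) \land \lnot a

(\lnot b \land d \lor c \land \lnot d) \land \lnot a
≡ (\lnot b \lor c) \land (\lnot b \lor \lnot d) \land (d \lor c) \land (d \lor \lnot d) \land \lnot a   [distribute \lor over \land]
≡ (\lnot b \lor c) \land (\lnot b \lor \lnot d) \land (d \lor c) \land \lnot a   [simplify]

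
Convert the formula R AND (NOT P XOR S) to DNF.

R AND (NOT P XOR S)
⇔ R AND ((NOT P AND NOT S) OR (NOT NOT P AND S))   (expand XOR)
⇔ R AND ((NOT P AND NOT S) OR (P AND S))   (double negation)
⇔ (R AND NOT P AND NOT S) OR (R AND P AND S)   (distribute AND over OR)

(R AND NOT P AND NOT S) OR (R AND P AND S)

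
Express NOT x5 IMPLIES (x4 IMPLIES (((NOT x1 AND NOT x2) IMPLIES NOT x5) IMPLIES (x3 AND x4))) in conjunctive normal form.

x5 OR NOT x4 OR x3

NOT x5 IMPLIES (x4 IMPLIES (((NOT x1 AND NOT x2) IMPLIES NOT x5) IMPLIES (x3 AND x4)))
≡ NOT NOT x5 OR (x4 IMPLIES (((NOT x1 AND NOT x2) IMPLIES NOT x5) IMPLIES (x3 AND x4)))   — eliminate IMPLIES
≡ NOT NOT x5 OR NOT x4 OR (((NOT x1 AND NOT x2) IMPLIES NOT x5) IMPLIES (x3 AND x4))   — eliminate IMPLIES
≡ NOT NOT x5 OR NOT x4 OR NOT ((NOT x1 AND NOT x2) IMPLIES NOT x5) OR (x3 AND x4)   — eliminate IMPLIES
≡ NOT NOT x5 OR NOT x4 OR NOT (NOT (NOT x1 AND NOT x2) OR NOT x5) OR (x3 AND x4)   — eliminate IMPLIES
≡ x5 OR NOT x4 OR NOT (NOT (NOT x1 AND NOT x2) OR NOT x5) OR (x3 AND x4)   — double negation
≡ x5 OR NOT x4 OR (NOT NOT (NOT x1 AND NOT x2) AND NOT NOT x5) OR (x3 AND x4)   — De Morgan
≡ x5 OR NOT x4 OR (NOT x1 AND NOT x2 AND NOT NOT x5) OR (x3 AND x4)   — double negation
≡ x5 OR NOT x4 OR (NOT x1 AND NOT x2 AND x5) OR (x3 AND x4)   — double negation
≡ (x5 OR NOT x4 OR NOT x1 OR x3) AND (x5 OR NOT x4 OR NOT x1 OR x4) AND (x5 OR NOT x4 OR NOT x2 OR x3) AND (x5 OR NOT x4 OR NOT x2 OR x4) AND (x5 OR NOT x4 OR x5 OR x3) AND (x5 OR NOT x4 OR x5 OR x4)   — distribute OR over AND
≡ x5 OR NOT x4 OR x3   — simplify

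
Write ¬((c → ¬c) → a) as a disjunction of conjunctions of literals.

¬c ∧ ¬a

¬((c → ¬c) → a)
= ¬(¬(c → ¬c) ∨ a)   (eliminate →)
= ¬(¬(¬c ∨ ¬c) ∨ a)   (eliminate →)
= ¬¬(¬c ∨ ¬c) ∧ ¬a   (De Morgan)
= (¬c ∨ ¬c) ∧ ¬a   (double negation)
= (¬c ∧ ¬a) ∨ (¬c ∧ ¬a)   (distribute ∧ over ∨)
= ¬c ∧ ¬a   (simplify)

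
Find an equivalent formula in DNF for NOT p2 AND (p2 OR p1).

NOT p2 AND p1

NOT p2 AND (p2 OR p1)
= (NOT p2 AND p2) OR (NOT p2 AND p1)   — distribute AND over OR
= NOT p2 AND p1   — simplify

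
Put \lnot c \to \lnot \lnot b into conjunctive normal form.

\lnot c \to \lnot \lnot b
≡ \lnot \lnot c \lor \lnot \lnot b   — eliminate \to
≡ c \lor \lnot \lnot b   — double negation
≡ c \lor b   — double negation

c \lor b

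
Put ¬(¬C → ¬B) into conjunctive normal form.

¬C ∧ B

¬(¬C → ¬B)
= ¬(¬¬C ∨ ¬B)   (eliminate →)
= ¬¬¬C ∧ ¬¬B   (De Morgan)
= ¬C ∧ ¬¬B   (double negation)
= ¬C ∧ B   (double negation)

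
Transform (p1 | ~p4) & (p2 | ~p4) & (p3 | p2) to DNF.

(p1 & p2) | (~p4 & p2) | (~p4 & p3)

(p1 | ~p4) & (p2 | ~p4) & (p3 | p2)
≡ (p1 & p2 & p3) | (p1 & p2 & p2) | (p1 & ~p4 & p3) | (p1 & ~p4 & p2) | (~p4 & p2 & p3) | (~p4 & p2 & p2) | (~p4 & ~p4 & p3) | (~p4 & ~p4 & p2)   [distribute & over |]
≡ (p1 & p2) | (~p4 & p2) | (~p4 & p3)   [simplify]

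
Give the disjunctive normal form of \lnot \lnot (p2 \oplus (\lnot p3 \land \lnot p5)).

(p2 \land p3) \lor (p2 \land p5) \lor (\lnot p2 \land \lnot p3 \land \lnot p5)

\lnot \lnot (p2 \oplus (\lnot p3 \land \lnot p5))
≡ \lnot \lnot ((p2 \land \lnot (\lnot p3 \land \lnot p5)) \lor (\lnot p2 \land \lnot p3 \land \lnot p5))   [expand \oplus]
≡ (p2 \land \lnot (\lnot p3 \land \lnot p5)) \lor (\lnot p2 \land \lnot p3 \land \lnot p5)   [double negation]
≡ (p2 \land (\lnot \lnot p3 \lor \lnot \lnot p5)) \lor (\lnot p2 \land \lnot p3 \land \lnot p5)   [De Morgan]
≡ (p2 \land (p3 \lor \lnot \lnot p5)) \lor (\lnot p2 \land \lnot p3 \land \lnot p5)   [double negation]
≡ (p2 \land (p3 \lor p5)) \lor (\lnot p2 \land \lnot p3 \land \lnot p5)   [double negation]
≡ (p2 \land p3) \lor (p2 \land p5) \lor (\lnot p2 \land \lnot p3 \land \lnot p5)   [distribute \land over \lor]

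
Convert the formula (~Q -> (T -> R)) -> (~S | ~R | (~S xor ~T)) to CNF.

~R | ~S | ~T

(~Q -> (T -> R)) -> (~S | ~R | (~S xor ~T))
⇔ ~(~Q -> (T -> R)) | ~S | ~R | (~S xor ~T)   [eliminate ->]
⇔ ~(~~Q | (T -> R)) | ~S | ~R | (~S xor ~T)   [eliminate ->]
⇔ ~(~~Q | ~T | R) | ~S | ~R | (~S xor ~T)   [eliminate ->]
⇔ ~(~~Q | ~T | R) | ~S | ~R | ((~S | ~T) & ~(~S & ~T))   [expand xor]
⇔ (~~~Q & ~~T & ~R) | ~S | ~R | ((~S | ~T) & ~(~S & ~T))   [De Morgan]
⇔ (~Q & ~~T & ~R) | ~S | ~R | ((~S | ~T) & ~(~S & ~T))   [double negation]
⇔ (~Q & T & ~R) | ~S | ~R | ((~S | ~T) & ~(~S & ~T))   [double negation]
⇔ (~Q & T & ~R) | ~S | ~R | ((~S | ~T) & (~~S | ~~T))   [De Morgan]
⇔ (~Q & T & ~R) | ~S | ~R | ((~S | ~T) & (S | ~~T))   [double negation]
⇔ (~Q & T & ~R) | ~S | ~R | ((~S | ~T) & (S | T))   [double negation]
⇔ (~Q | ~S | ~R | ~S | ~T) & (~Q | ~S | ~R | S | T) & (T | ~S | ~R | ~S | ~T) & (T | ~S | ~R | S | T) & (~R | ~S | ~R | ~S | ~T) & (~R | ~S | ~R | S | T)   [distribute | over &]
⇔ ~R | ~S | ~T   [simplify]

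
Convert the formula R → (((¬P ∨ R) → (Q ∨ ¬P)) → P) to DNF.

R → (((¬P ∨ R) → (Q ∨ ¬P)) → P)
⇔ ¬R ∨ (((¬P ∨ R) → (Q ∨ ¬P)) → P)   [eliminate →]
⇔ ¬R ∨ ¬((¬P ∨ R) → (Q ∨ ¬P)) ∨ P   [eliminate →]
⇔ ¬R ∨ ¬(¬(¬P ∨ R) ∨ Q ∨ ¬P) ∨ P   [eliminate →]
⇔ ¬R ∨ (¬¬(¬P ∨ R) ∧ ¬Q ∧ ¬¬P) ∨ P   [De Morgan]
⇔ ¬R ∨ ((¬P ∨ R) ∧ ¬Q ∧ ¬¬P) ∨ P   [double negation]
⇔ ¬R ∨ ((¬P ∨ R) ∧ ¬Q ∧ P) ∨ P   [double negation]
⇔ ¬R ∨ (¬P ∧ ¬Q ∧ P) ∨ (R ∧ ¬Q ∧ P) ∨ P   [distribute ∧ over ∨]
⇔ ¬R ∨ P   [simplify]

¬R ∨ P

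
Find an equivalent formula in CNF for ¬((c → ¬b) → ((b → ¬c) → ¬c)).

(¬c ∨ ¬b) ∧ c

¬((c → ¬b) → ((b → ¬c) → ¬c))
≡ ¬(¬(c → ¬b) ∨ ((b → ¬c) → ¬c))   — eliminate →
≡ ¬(¬(¬c ∨ ¬b) ∨ ((b → ¬c) → ¬c))   — eliminate →
≡ ¬(¬(¬c ∨ ¬b) ∨ ¬(b → ¬c) ∨ ¬c)   — eliminate →
≡ ¬(¬(¬c ∨ ¬b) ∨ ¬(¬b ∨ ¬c) ∨ ¬c)   — eliminate →
≡ ¬¬(¬c ∨ ¬b) ∧ ¬¬(¬b ∨ ¬c) ∧ ¬¬c   — De Morgan
≡ (¬c ∨ ¬b) ∧ ¬¬(¬b ∨ ¬c) ∧ ¬¬c   — double negation
≡ (¬c ∨ ¬b) ∧ (¬b ∨ ¬c) ∧ ¬¬c   — double negation
≡ (¬c ∨ ¬b) ∧ (¬b ∨ ¬c) ∧ c   — double negation
≡ (¬c ∨ ¬b) ∧ c   — simplify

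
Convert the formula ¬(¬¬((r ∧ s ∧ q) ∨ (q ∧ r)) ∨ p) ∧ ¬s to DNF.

¬(¬¬((r ∧ s ∧ q) ∨ (q ∧ r)) ∨ p) ∧ ¬s
≡ ¬¬¬((r ∧ s ∧ q) ∨ (q ∧ r)) ∧ ¬p ∧ ¬s   (De Morgan)
≡ ¬((r ∧ s ∧ q) ∨ (q ∧ r)) ∧ ¬p ∧ ¬s   (double negation)
≡ ¬(r ∧ s ∧ q) ∧ ¬(q ∧ r) ∧ ¬p ∧ ¬s   (De Morgan)
≡ (¬r ∨ ¬s ∨ ¬q) ∧ ¬(q ∧ r) ∧ ¬p ∧ ¬s   (De Morgan)
≡ (¬r ∨ ¬s ∨ ¬q) ∧ (¬q ∨ ¬r) ∧ ¬p ∧ ¬s   (De Morgan)
≡ (¬r ∧ ¬q ∧ ¬p ∧ ¬s) ∨ (¬r ∧ ¬r ∧ ¬p ∧ ¬s) ∨ (¬s ∧ ¬q ∧ ¬p ∧ ¬s) ∨ (¬s ∧ ¬r ∧ ¬p ∧ ¬s) ∨ (¬q ∧ ¬q ∧ ¬p ∧ ¬s) ∨ (¬q ∧ ¬r ∧ ¬p ∧ ¬s)   (distribute ∧ over ∨)
≡ (¬r ∧ ¬p ∧ ¬s) ∨ (¬s ∧ ¬q ∧ ¬p)   (simplify)

(¬r ∧ ¬p ∧ ¬s) ∨ (¬s ∧ ¬q ∧ ¬p)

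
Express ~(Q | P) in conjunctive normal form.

~(Q | P)
= ~Q & ~P   [De Morgan]

~Q & ~P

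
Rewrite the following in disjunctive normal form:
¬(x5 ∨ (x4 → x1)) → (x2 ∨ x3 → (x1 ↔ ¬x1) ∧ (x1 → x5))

x5 ∨ ¬x4 ∨ x1 ∨ ¬x2 ∧ ¬x3

¬(x5 ∨ (x4 → x1)) → (x2 ∨ x3 → (x1 ↔ ¬x1) ∧ (x1 → x5))
⇔ ¬¬(x5 ∨ (x4 → x1)) ∨ (x2 ∨ x3 → (x1 ↔ ¬x1) ∧ (x1 → x5))   — eliminate →
⇔ ¬¬(x5 ∨ ¬x4 ∨ x1) ∨ (x2 ∨ x3 → (x1 ↔ ¬x1) ∧ (x1 → x5))   — eliminate →
⇔ ¬¬(x5 ∨ ¬x4 ∨ x1) ∨ ¬(x2 ∨ x3) ∨ (x1 ↔ ¬x1) ∧ (x1 → x5)   — eliminate →
⇔ ¬¬(x5 ∨ ¬x4 ∨ x1) ∨ ¬(x2 ∨ x3) ∨ (x1 → ¬x1) ∧ (¬x1 → x1) ∧ (x1 → x5)   — eliminate ↔
⇔ ¬¬(x5 ∨ ¬x4 ∨ x1) ∨ ¬(x2 ∨ x3) ∨ (¬x1 ∨ ¬x1) ∧ (¬x1 → x1) ∧ (x1 → x5)   — eliminate →
⇔ ¬¬(x5 ∨ ¬x4 ∨ x1) ∨ ¬(x2 ∨ x3) ∨ (¬x1 ∨ ¬x1) ∧ (¬¬x1 ∨ x1) ∧ (x1 → x5)   — eliminate →
⇔ ¬¬(x5 ∨ ¬x4 ∨ x1) ∨ ¬(x2 ∨ x3) ∨ (¬x1 ∨ ¬x1) ∧ (¬¬x1 ∨ x1) ∧ (¬x1 ∨ x5)   — eliminate →
⇔ x5 ∨ ¬x4 ∨ x1 ∨ ¬(x2 ∨ x3) ∨ (¬x1 ∨ ¬x1) ∧ (¬¬x1 ∨ x1) ∧ (¬x1 ∨ x5)   — double negation
⇔ x5 ∨ ¬x4 ∨ x1 ∨ ¬x2 ∧ ¬x3 ∨ (¬x1 ∨ ¬x1) ∧ (¬¬x1 ∨ x1) ∧ (¬x1 ∨ x5)   — De Morgan
⇔ x5 ∨ ¬x4 ∨ x1 ∨ ¬x2 ∧ ¬x3 ∨ (¬x1 ∨ ¬x1) ∧ (x1 ∨ x1) ∧ (¬x1 ∨ x5)   — double negation
⇔ x5 ∨ ¬x4 ∨ x1 ∨ ¬x2 ∧ ¬x3 ∨ ¬x1 ∧ x1 ∧ ¬x1 ∨ ¬x1 ∧ x1 ∧ x5 ∨ ¬x1 ∧ x1 ∧ ¬x1 ∨ ¬x1 ∧ x1 ∧ x5 ∨ ¬x1 ∧ x1 ∧ ¬x1 ∨ ¬x1 ∧ x1 ∧ x5 ∨ ¬x1 ∧ x1 ∧ ¬x1 ∨ ¬x1 ∧ x1 ∧ x5   — distribute ∧ over ∨
⇔ x5 ∨ ¬x4 ∨ x1 ∨ ¬x2 ∧ ¬x3   — simplify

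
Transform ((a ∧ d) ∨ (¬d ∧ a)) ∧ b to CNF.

a ∧ b

((a ∧ d) ∨ (¬d ∧ a)) ∧ b
= (a ∨ ¬d) ∧ (a ∨ a) ∧ (d ∨ ¬d) ∧ (d ∨ a) ∧ b   [distribute ∨ over ∧]
= a ∧ b   [simplify]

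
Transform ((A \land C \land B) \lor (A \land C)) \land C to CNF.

((A \land C \land B) \lor (A \land C)) \land C
= (A \lor A) \land (A \lor C) \land (C \lor A) \land (C \lor C) \land (B \lor A) \land (B \lor C) \land C   [distribute \lor over \land]
= A \land C   [simplify]

A \land C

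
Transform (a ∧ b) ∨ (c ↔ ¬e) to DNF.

(a ∧ b) ∨ (c ↔ ¬e)
= (a ∧ b) ∨ ((c → ¬e) ∧ (¬e → c))   — eliminate ↔
= (a ∧ b) ∨ ((¬c ∨ ¬e) ∧ (¬e → c))   — eliminate →
= (a ∧ b) ∨ ((¬c ∨ ¬e) ∧ (¬¬e ∨ c))   — eliminate →
= (a ∧ b) ∨ ((¬c ∨ ¬e) ∧ (e ∨ c))   — double negation
= (a ∧ b) ∨ (¬c ∧ e) ∨ (¬c ∧ c) ∨ (¬e ∧ e) ∨ (¬e ∧ c)   — distribute ∧ over ∨
= (a ∧ b) ∨ (¬c ∧ e) ∨ (¬e ∧ c)   — simplify

(a ∧ b) ∨ (¬c ∧ e) ∨ (¬e ∧ c)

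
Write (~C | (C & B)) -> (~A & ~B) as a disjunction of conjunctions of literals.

(~C | (C & B)) -> (~A & ~B)
≡ ~(~C | (C & B)) | (~A & ~B)   (eliminate ->)
≡ (~~C & ~(C & B)) | (~A & ~B)   (De Morgan)
≡ (C & ~(C & B)) | (~A & ~B)   (double negation)
≡ (C & (~C | ~B)) | (~A & ~B)   (De Morgan)
≡ (C & ~C) | (C & ~B) | (~A & ~B)   (distribute & over |)
≡ (C & ~B) | (~A & ~B)   (simplify)

(C & ~B) | (~A & ~B)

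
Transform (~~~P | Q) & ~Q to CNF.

(~P | Q) & ~Q

(~~~P | Q) & ~Q
⇔ (~P | Q) & ~Q   — double negation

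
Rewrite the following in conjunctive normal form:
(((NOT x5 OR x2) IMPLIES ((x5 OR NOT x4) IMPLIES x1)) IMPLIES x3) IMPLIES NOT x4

(NOT x2 OR NOT x5 OR x1 OR NOT x4) AND (NOT x3 OR NOT x4)

(((NOT x5 OR x2) IMPLIES ((x5 OR NOT x4) IMPLIES x1)) IMPLIES x3) IMPLIES NOT x4
⇔ NOT (((NOT x5 OR x2) IMPLIES ((x5 OR NOT x4) IMPLIES x1)) IMPLIES x3) OR NOT x4   — eliminate IMPLIES
⇔ NOT (NOT ((NOT x5 OR x2) IMPLIES ((x5 OR NOT x4) IMPLIES x1)) OR x3) OR NOT x4   — eliminate IMPLIES
⇔ NOT (NOT (NOT (NOT x5 OR x2) OR ((x5 OR NOT x4) IMPLIES x1)) OR x3) OR NOT x4   — eliminate IMPLIES
⇔ NOT (NOT (NOT (NOT x5 OR x2) OR NOT (x5 OR NOT x4) OR x1) OR x3) OR NOT x4   — eliminate IMPLIES
⇔ (NOT NOT (NOT (NOT x5 OR x2) OR NOT (x5 OR NOT x4) OR x1) AND NOT x3) OR NOT x4   — De Morgan
⇔ ((NOT (NOT x5 OR x2) OR NOT (x5 OR NOT x4) OR x1) AND NOT x3) OR NOT x4   — double negation
⇔ (((NOT NOT x5 AND NOT x2) OR NOT (x5 OR NOT x4) OR x1) AND NOT x3) OR NOT x4   — De Morgan
⇔ (((x5 AND NOT x2) OR NOT (x5 OR NOT x4) OR x1) AND NOT x3) OR NOT x4   — double negation
⇔ (((x5 AND NOT x2) OR (NOT x5 AND NOT NOT x4) OR x1) AND NOT x3) OR NOT x4   — De Morgan
⇔ (((x5 AND NOT x2) OR (NOT x5 AND x4) OR x1) AND NOT x3) OR NOT x4   — double negation
⇔ (x5 OR NOT x5 OR x1 OR NOT x4) AND (x5 OR x4 OR x1 OR NOT x4) AND (NOT x2 OR NOT x5 OR x1 OR NOT x4) AND (NOT x2 OR x4 OR x1 OR NOT x4) AND (NOT x3 OR NOT x4)   — distribute OR over AND
⇔ (NOT x2 OR NOT x5 OR x1 OR NOT x4) AND (NOT x3 OR NOT x4)   — simplify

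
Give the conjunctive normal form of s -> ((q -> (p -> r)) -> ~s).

(~s | q) & (~s | p) & (~s | ~r)

s -> ((q -> (p -> r)) -> ~s)
≡ ~s | ((q -> (p -> r)) -> ~s)
≡ ~s | ~(q -> (p -> r)) | ~s
≡ ~s | ~(~q | (p -> r)) | ~s
≡ ~s | ~(~q | ~p | r) | ~s
≡ ~s | (~~q & ~~p & ~r) | ~s
≡ ~s | (q & ~~p & ~r) | ~s
≡ ~s | (q & p & ~r) | ~s
≡ (~s | q | ~s) & (~s | p | ~s) & (~s | ~r | ~s)
≡ (~s | q) & (~s | p) & (~s | ~r)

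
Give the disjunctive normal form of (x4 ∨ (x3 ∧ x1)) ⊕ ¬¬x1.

(x4 ∨ (x3 ∧ x1)) ⊕ ¬¬x1
≡ ((x4 ∨ (x3 ∧ x1)) ∧ ¬¬¬x1) ∨ (¬(x4 ∨ (x3 ∧ x1)) ∧ ¬¬x1)   (expand ⊕)
≡ ((x4 ∨ (x3 ∧ x1)) ∧ ¬x1) ∨ (¬(x4 ∨ (x3 ∧ x1)) ∧ ¬¬x1)   (double negation)
≡ ((x4 ∨ (x3 ∧ x1)) ∧ ¬x1) ∨ (¬x4 ∧ ¬(x3 ∧ x1) ∧ ¬¬x1)   (De Morgan)
≡ ((x4 ∨ (x3 ∧ x1)) ∧ ¬x1) ∨ (¬x4 ∧ (¬x3 ∨ ¬x1) ∧ ¬¬x1)   (De Morgan)
≡ ((x4 ∨ (x3 ∧ x1)) ∧ ¬x1) ∨ (¬x4 ∧ (¬x3 ∨ ¬x1) ∧ x1)   (double negation)
≡ (x4 ∧ ¬x1) ∨ (x3 ∧ x1 ∧ ¬x1) ∨ (¬x4 ∧ ¬x3 ∧ x1) ∨ (¬x4 ∧ ¬x1 ∧ x1)   (distribute ∧ over ∨)
≡ (x4 ∧ ¬x1) ∨ (¬x4 ∧ ¬x3 ∧ x1)   (simplify)

(x4 ∧ ¬x1) ∨ (¬x4 ∧ ¬x3 ∧ x1)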